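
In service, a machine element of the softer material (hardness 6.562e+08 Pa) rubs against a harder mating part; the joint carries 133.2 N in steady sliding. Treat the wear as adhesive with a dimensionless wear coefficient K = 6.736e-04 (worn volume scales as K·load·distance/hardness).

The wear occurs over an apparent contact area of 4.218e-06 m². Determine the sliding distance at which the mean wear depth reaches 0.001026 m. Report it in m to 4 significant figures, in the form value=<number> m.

All working math maintains full float precision — intermediates are displayed rounded, and rounded just once: 4 significant digits.
In SI base units, W = 133.2 N, H = 6.562e+08 Pa, K = 6.736e-04.
Permissible volume V_lim = h_lim·A = 0.001026 · 4.218e-06 = 4.328e-09 m³.
Sliding life L = V_lim·H/(K·W) = 4.328e-09 · 6.562e+08 / (6.736e-04 · 133.2) = 31.65 m.

value=31.65 m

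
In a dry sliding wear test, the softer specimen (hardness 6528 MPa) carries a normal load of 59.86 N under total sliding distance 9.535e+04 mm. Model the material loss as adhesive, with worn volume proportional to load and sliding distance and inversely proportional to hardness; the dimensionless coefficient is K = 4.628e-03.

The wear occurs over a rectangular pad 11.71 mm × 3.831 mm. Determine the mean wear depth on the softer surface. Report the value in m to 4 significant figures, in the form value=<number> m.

All working math holds exact precision, and intermediates are shown rounded. Rounded once at the end, at four significant figures.
Convert: The distance L = 9.535e+04 mm = 95.35 m.
Convert: Hardness H = 6528 MPa = 6.528e+09 Pa.
Convert: Pad sides 11.71 mm × 3.831 mm = 0.01171 m × 0.003831 m. Contact area A = 0.01171 m × 0.003831 m = 4.486e-05 m².
In SI base units: W = 59.86 N, H = 6.528e+09 Pa, K = 4.628e-03.
The Archard volume V = K·W·L/H = 4.628e-03 · 59.86 · 95.35 / 6.528e+09 = 4.046e-09 m³.
Depth h = V/A = 4.046e-09 / 4.486e-05 = 9.020e-05 m.

value=9.020e-05 m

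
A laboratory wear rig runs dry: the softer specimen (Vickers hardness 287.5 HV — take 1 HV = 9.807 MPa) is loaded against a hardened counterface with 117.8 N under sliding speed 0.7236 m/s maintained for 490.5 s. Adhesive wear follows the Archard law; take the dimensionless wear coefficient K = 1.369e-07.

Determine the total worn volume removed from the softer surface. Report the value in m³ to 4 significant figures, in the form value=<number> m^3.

value=2.030e-12 m^3

Intermediate values are displayed rounded; all working math runs at full precision. Rounded once at the end to four significant digits.
Total distance L = v·t = 0.7236 m/s × 490.5 s = 354.9 m.
Hardness H = 287.5 HV × 9.807 MPa/HV = 2820 MPa = 2.820e+09 Pa.
In SI base units: W = 117.8 N, H = 2.820e+09 Pa, K = 1.369e-07.
Archard relation: V = K·W·L/H = 1.369e-07 · 117.8 · 354.9 / 2.820e+09 = 2.030e-12 m³.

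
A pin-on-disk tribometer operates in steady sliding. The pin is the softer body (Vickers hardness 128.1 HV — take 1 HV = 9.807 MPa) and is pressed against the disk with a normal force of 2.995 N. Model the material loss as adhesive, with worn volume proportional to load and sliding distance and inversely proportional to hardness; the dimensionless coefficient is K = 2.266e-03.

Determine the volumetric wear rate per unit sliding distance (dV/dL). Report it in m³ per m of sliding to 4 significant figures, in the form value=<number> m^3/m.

value=5.402e-12 m^3/m

The computation carries exact precision. The intermediates appear rounded — rounded just once: 4 significant figures.
Hardness H = 128.1 HV × 9.807 MPa/HV = 1256 MPa = 1.256e+09 Pa.
Expressed in SI base units: W = 2.995 N, H = 1.256e+09 Pa, K = 2.266e-03.
Sliding wear rate dV/dL = K·W/H: 2.266e-03 · 2.995 / 1.256e+09 = 5.402e-12 m³/m.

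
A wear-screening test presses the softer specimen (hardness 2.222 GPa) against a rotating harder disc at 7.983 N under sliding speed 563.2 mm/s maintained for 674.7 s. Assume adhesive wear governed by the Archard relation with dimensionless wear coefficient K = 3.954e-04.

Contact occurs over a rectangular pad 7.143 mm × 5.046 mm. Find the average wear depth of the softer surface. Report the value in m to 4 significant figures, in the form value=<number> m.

All arithmetic carries full float precision; displayed values are rounded; a single final rounding: four significant figures.
Convert: Sliding speed v = 563.2 mm/s = 0.5632 m/s. Distance covered L = v·t = 0.5632 m/s × 674.7 s = 380.0 m.
Convert: Hardness H = 2.222 GPa = 2.222e+09 Pa.
Convert: Pad sides 7.143 mm × 5.046 mm = 0.007143 m × 0.005046 m. Contact area A = 0.007143 m × 0.005046 m = 3.604e-05 m².
Expressed in SI base units: W = 7.983 N, H = 2.222e+09 Pa, K = 3.954e-04.
Volume removed: V = K·W·L/H = 3.954e-04 · 7.983 · 380.0 / 2.222e+09 = 5.398e-10 m³.
Depth h = V/A = 5.398e-10 / 3.604e-05 = 1.498e-05 m.

value=1.498e-05 m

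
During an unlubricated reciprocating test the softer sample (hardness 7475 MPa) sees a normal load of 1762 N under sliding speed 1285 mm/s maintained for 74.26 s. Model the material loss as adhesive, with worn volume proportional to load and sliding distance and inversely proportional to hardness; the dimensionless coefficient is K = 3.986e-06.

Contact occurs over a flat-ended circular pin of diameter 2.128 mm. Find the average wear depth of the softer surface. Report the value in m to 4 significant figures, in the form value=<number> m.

value=2.521e-05 m

Intermediate values are displayed rounded; the algebra holds full precision; rounded once at the end: 4 significant digits.
Sliding speed v = 1285 mm/s = 1.285 m/s. Path length L = v·t = 1.285 m/s × 74.26 s = 95.42 m.
Hardness H = 7475 MPa = 7.475e+09 Pa.
Pin diameter d = 2.128 mm = 0.002128 m. Contact area A = π·d²/4 = π·(0.002128 m)²/4 = 3.557e-06 m².
In SI base units: W = 1762 N, H = 7.475e+09 Pa, K = 3.986e-06.
Worn volume V = K·W·L/H = 3.986e-06 · 1762 · 95.42 / 7.475e+09 = 8.966e-11 m³.
Mean wear depth h = V/A = 8.966e-11 / 3.557e-06 = 2.521e-05 m.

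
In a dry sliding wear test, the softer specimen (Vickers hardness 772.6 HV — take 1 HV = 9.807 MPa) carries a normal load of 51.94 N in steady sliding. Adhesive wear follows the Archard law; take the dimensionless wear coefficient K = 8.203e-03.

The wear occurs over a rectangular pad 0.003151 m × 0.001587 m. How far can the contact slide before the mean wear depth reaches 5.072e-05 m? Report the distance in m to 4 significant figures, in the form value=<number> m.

value=4.510 m

The computation carries full precision; the intermediates are shown rounded. Rounded just once: 4 significant digits.
Convert: Hardness H = 772.6 HV × 9.807 MPa/HV = 7577 MPa = 7.577e+09 Pa.
Convert: Contact area A = 0.003151 m × 0.001587 m = 5.001e-06 m².
As SI base values: W = 51.94 N, H = 7.577e+09 Pa, K = 8.203e-03.
Permissible volume V_lim = h_lim·A = 5.072e-05 · 5.001e-06 = 2.536e-10 m³.
Thus life L = V_lim·H/(K·W) = 2.536e-10 · 7.577e+09 / (8.203e-03 · 51.94) = 4.510 m.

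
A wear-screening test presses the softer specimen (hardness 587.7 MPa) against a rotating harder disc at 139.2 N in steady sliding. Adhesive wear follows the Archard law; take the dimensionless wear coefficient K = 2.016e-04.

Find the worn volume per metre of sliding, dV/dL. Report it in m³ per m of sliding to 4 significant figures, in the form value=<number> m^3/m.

Intermediates appear rounded — each operation maintains full float precision, and rounded just once: four significant digits.
Convert: Hardness H = 587.7 MPa = 5.877e+08 Pa.
Restated in SI base units: W = 139.2 N, H = 5.877e+08 Pa, K = 2.016e-04.
The wear rate dV/dL = K·W/H, per unit distance: 2.016e-04 · 139.2 / 5.877e+08 = 4.775e-11 m³/m.

value=4.775e-11 m^3/m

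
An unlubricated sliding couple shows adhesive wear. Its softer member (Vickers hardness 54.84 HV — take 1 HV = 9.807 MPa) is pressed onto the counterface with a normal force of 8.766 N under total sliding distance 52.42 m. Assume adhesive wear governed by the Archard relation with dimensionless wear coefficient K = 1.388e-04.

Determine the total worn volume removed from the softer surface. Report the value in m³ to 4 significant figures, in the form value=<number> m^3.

The computation runs at full float precision, and intermediate values are shown rounded. Rounded just once to 4 significant digits.
Convert: Hardness H = 54.84 HV × 9.807 MPa/HV = 537.8 MPa = 5.378e+08 Pa.
Working in SI base units: W = 8.766 N, H = 5.378e+08 Pa, K = 1.388e-04.
Volume removed: V = K·W·L/H = 1.388e-04 · 8.766 · 52.42 / 5.378e+08 = 1.186e-10 m³.

value=1.186e-10 m^3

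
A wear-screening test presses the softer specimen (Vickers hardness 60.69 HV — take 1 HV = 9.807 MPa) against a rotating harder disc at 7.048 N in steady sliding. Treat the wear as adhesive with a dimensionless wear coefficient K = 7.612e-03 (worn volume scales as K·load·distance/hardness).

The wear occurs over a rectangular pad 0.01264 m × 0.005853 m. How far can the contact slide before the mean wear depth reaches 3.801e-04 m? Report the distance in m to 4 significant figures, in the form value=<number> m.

All arithmetic keeps full precision; displayed values are rounded. Rounded just once, at 4 significant figures.
Convert: Hardness H = 60.69 HV × 9.807 MPa/HV = 595.2 MPa = 5.952e+08 Pa.
Convert: Contact area A = 0.01264 m × 0.005853 m = 7.398e-05 m².
In SI base units: W = 7.048 N, H = 5.952e+08 Pa, K = 7.612e-03.
Limit volume V_lim = h_lim·A = 3.801e-04 · 7.398e-05 = 2.812e-08 m³.
Sliding life L = V_lim·H/(K·W) = 2.812e-08 · 5.952e+08 / (7.612e-03 · 7.048) = 312.0 m.

value=312.0 m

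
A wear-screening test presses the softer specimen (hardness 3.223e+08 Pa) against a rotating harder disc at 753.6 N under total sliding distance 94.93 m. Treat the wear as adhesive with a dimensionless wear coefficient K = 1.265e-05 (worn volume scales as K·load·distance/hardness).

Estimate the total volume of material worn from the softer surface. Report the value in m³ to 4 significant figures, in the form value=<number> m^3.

value=2.808e-09 m^3

Every step holds full float precision — displayed values are rounded, and rounded just once, at four significant figures.
Restated in SI base units: W = 753.6 N, H = 3.223e+08 Pa, K = 1.265e-05.
By Archard's law, V = K·W·L/H = 1.265e-05 · 753.6 · 94.93 / 3.223e+08 = 2.808e-09 m³.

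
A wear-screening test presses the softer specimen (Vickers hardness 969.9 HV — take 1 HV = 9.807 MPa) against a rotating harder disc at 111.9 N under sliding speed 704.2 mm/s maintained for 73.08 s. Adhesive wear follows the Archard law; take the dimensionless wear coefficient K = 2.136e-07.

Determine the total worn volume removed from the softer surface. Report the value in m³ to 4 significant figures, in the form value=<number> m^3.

value=1.293e-13 m^3

Intermediates are displayed rounded — the computation maintains exact precision; rounded once at the end to 4 significant figures.
Convert: Sliding speed v = 704.2 mm/s = 0.7042 m/s. Path length L = v·t = 0.7042 m/s × 73.08 s = 51.46 m.
Convert: Hardness H = 969.9 HV × 9.807 MPa/HV = 9512 MPa = 9.512e+09 Pa.
In SI base units, W = 111.9 N, H = 9.512e+09 Pa, K = 2.136e-07.
Archard relation: V = K·W·L/H = 2.136e-07 · 111.9 · 51.46 / 9.512e+09 = 1.293e-13 m³.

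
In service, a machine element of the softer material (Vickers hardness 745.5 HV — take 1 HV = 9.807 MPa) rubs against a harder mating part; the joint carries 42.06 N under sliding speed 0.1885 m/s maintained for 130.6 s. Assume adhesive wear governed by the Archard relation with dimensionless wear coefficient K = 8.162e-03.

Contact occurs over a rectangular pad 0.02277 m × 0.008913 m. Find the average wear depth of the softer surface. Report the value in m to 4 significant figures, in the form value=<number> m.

All arithmetic keeps exact precision. The intermediates appear rounded — a lone final rounding: 4 significant digits.
Path length L = v·t = 0.1885 m/s × 130.6 s = 24.62 m.
Hardness H = 745.5 HV × 9.807 MPa/HV = 7311 MPa = 7.311e+09 Pa.
Contact area A = 0.02277 m × 0.008913 m = 2.029e-04 m².
Expressed in SI base units: W = 42.06 N, H = 7.311e+09 Pa, K = 8.162e-03.
Volume removed: V = K·W·L/H = 8.162e-03 · 42.06 · 24.62 / 7.311e+09 = 1.156e-09 m³.
Depth h = V/A = 1.156e-09 / 2.029e-04 = 5.696e-06 m.

value=5.696e-06 m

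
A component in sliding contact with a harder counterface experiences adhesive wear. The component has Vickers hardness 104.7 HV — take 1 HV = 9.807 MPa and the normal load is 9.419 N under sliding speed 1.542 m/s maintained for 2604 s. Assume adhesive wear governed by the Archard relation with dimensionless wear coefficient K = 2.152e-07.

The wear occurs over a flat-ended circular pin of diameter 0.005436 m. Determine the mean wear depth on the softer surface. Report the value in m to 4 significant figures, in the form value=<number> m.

value=3.415e-07 m

Displayed values are rounded — the computation keeps full float precision. Rounded once at the end: four significant figures.
Distance L = v·t = 1.542 m/s × 2604 s = 4015 m.
Hardness H = 104.7 HV × 9.807 MPa/HV = 1027 MPa = 1.027e+09 Pa.
Contact area A = π·d²/4 = π·(0.005436 m)²/4 = 2.321e-05 m².
Expressed in SI base units: W = 9.419 N, H = 1.027e+09 Pa, K = 2.152e-07.
Archard volume V = K·W·L/H = 2.152e-07 · 9.419 · 4015 / 1.027e+09 = 7.927e-12 m³.
Mean depth h = V/A = 7.927e-12 / 2.321e-05 = 3.415e-07 m.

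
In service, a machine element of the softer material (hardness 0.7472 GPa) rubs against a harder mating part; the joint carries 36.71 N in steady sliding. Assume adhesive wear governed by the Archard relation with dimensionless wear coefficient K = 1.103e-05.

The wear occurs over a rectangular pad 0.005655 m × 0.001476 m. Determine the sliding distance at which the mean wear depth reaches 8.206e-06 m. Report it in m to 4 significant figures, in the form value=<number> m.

Displayed values are rounded — every step runs at full float precision, and a single final rounding, at four significant digits.
Hardness H = 0.7472 GPa = 7.472e+08 Pa.
Contact area A = 0.005655 m × 0.001476 m = 8.347e-06 m².
SI base units throughout: W = 36.71 N, H = 7.472e+08 Pa, K = 1.103e-05.
Volume at the limit: V_lim = h_lim·A = 8.206e-06 · 8.347e-06 = 6.849e-11 m³.
So the life L = V_lim·H/(K·W) = 6.849e-11 · 7.472e+08 / (1.103e-05 · 36.71) = 126.4 m.

value=126.4 m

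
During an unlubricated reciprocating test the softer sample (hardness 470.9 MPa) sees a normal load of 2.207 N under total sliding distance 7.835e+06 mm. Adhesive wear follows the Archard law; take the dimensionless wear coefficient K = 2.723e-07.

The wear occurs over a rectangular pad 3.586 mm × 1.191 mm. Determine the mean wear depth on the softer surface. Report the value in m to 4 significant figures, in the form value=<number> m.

value=2.341e-06 m

Every step runs at full precision — intermediates are printed rounded — a single final rounding: 4 significant digits.
Convert: Total distance L = 7.835e+06 mm = 7835 m.
Convert: Hardness H = 470.9 MPa = 4.709e+08 Pa.
Convert: Pad sides 3.586 mm × 1.191 mm = 0.003586 m × 0.001191 m. Contact area A = 0.003586 m × 0.001191 m = 4.271e-06 m².
Collected in SI base units: W = 2.207 N, H = 4.709e+08 Pa, K = 2.723e-07.
The Archard volume V = K·W·L/H = 2.723e-07 · 2.207 · 7835 / 4.709e+08 = 9.999e-12 m³.
Mean depth h = V/A = 9.999e-12 / 4.271e-06 = 2.341e-06 m.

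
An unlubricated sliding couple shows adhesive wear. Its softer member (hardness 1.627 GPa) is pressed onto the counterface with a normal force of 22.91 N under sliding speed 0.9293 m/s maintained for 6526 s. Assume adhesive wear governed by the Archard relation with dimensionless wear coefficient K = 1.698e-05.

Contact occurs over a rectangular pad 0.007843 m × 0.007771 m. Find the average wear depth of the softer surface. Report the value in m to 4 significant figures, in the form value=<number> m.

Every step keeps full precision. Intermediates are printed rounded; rounded just once, at four significant digits.
Distance covered L = v·t = 0.9293 m/s × 6526 s = 6065 m.
Hardness H = 1.627 GPa = 1.627e+09 Pa.
Contact area A = 0.007843 m × 0.007771 m = 6.095e-05 m².
As SI base values: W = 22.91 N, H = 1.627e+09 Pa, K = 1.698e-05.
Archard volume V = K·W·L/H = 1.698e-05 · 22.91 · 6065 / 1.627e+09 = 1.450e-09 m³.
Average depth h = V/A = 1.450e-09 / 6.095e-05 = 2.379e-05 m.

value=2.379e-05 m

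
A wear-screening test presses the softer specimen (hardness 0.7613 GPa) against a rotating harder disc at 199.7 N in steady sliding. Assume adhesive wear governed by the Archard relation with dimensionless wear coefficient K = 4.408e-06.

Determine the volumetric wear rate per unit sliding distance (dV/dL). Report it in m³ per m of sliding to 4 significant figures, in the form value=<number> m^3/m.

value=1.156e-12 m^3/m

All working math maintains exact precision, and the intermediates appear rounded — one final rounding to 4 significant digits.
Hardness H = 0.7613 GPa = 7.613e+08 Pa.
In SI base units: W = 199.7 N, H = 7.613e+08 Pa, K = 4.408e-06.
Sliding wear rate dV/dL = K·W/H: 4.408e-06 · 199.7 / 7.613e+08 = 1.156e-12 m³/m.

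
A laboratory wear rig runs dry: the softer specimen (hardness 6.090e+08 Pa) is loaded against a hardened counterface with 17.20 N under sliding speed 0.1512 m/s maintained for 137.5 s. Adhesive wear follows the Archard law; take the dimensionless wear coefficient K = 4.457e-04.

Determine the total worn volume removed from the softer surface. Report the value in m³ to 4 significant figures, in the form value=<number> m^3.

Every step keeps exact precision, and shown intermediates are rounded. Rounded just once, at four significant figures.
Sliding distance L = v·t = 0.1512 m/s × 137.5 s = 20.79 m.
As SI base values: W = 17.20 N, H = 6.090e+08 Pa, K = 4.457e-04.
Worn volume V = K·W·L/H = 4.457e-04 · 17.20 · 20.79 / 6.090e+08 = 2.617e-10 m³.

value=2.617e-10 m^3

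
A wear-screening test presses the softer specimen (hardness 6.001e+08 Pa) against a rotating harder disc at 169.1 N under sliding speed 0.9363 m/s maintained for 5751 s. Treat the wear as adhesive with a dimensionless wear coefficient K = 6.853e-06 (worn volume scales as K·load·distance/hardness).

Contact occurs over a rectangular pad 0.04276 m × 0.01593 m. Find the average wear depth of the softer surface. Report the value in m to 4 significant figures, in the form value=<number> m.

Every step holds full float precision. Intermediates appear rounded, and rounded once at the end to 4 significant figures.
Convert: Sliding distance L = v·t = 0.9363 m/s × 5751 s = 5385 m.
Convert: Contact area A = 0.04276 m × 0.01593 m = 6.812e-04 m².
Working in SI base units: W = 169.1 N, H = 6.001e+08 Pa, K = 6.853e-06.
Archard volume V = K·W·L/H = 6.853e-06 · 169.1 · 5385 / 6.001e+08 = 1.040e-08 m³.
Mean wear depth h = V/A = 1.040e-08 / 6.812e-04 = 1.527e-05 m.

value=1.527e-05 m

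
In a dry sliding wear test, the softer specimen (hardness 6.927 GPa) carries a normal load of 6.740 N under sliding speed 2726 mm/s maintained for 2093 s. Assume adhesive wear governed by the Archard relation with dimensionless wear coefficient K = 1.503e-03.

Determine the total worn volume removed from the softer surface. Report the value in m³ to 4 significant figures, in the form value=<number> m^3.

value=8.344e-09 m^3

All arithmetic keeps full precision, and displayed values are rounded — rounded once at the end to four significant digits.
Sliding speed v = 2726 mm/s = 2.726 m/s. The distance L = v·t = 2.726 m/s × 2093 s = 5706 m.
Hardness H = 6.927 GPa = 6.927e+09 Pa.
Expressed in SI base units: W = 6.740 N, H = 6.927e+09 Pa, K = 1.503e-03.
The Archard volume V = K·W·L/H = 1.503e-03 · 6.740 · 5706 / 6.927e+09 = 8.344e-09 m³.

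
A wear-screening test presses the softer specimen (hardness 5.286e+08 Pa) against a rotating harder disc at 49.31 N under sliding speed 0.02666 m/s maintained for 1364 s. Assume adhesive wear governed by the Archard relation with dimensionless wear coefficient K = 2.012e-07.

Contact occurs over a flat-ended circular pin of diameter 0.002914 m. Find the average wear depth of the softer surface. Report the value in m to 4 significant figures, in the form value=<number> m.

Each operation runs at exact precision, and intermediates are displayed rounded. Rounded once at the end to four significant digits.
Total distance L = v·t = 0.02666 m/s × 1364 s = 36.36 m.
Contact area A = π·d²/4 = π·(0.002914 m)²/4 = 6.669e-06 m².
In SI base units, W = 49.31 N, H = 5.286e+08 Pa, K = 2.012e-07.
The Archard volume V = K·W·L/H = 2.012e-07 · 49.31 · 36.36 / 5.286e+08 = 6.825e-13 m³.
Wear depth h = V/A = 6.825e-13 / 6.669e-06 = 1.023e-07 m.

value=1.023e-07 m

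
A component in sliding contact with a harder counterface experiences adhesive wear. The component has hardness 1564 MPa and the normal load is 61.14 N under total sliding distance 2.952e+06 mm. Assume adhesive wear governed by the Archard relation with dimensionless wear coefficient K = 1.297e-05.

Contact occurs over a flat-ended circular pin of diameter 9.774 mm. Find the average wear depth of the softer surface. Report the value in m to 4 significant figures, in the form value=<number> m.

value=1.995e-05 m

The computation maintains exact precision. The intermediates are printed rounded — one last rounding: 4 significant digits.
Total distance L = 2.952e+06 mm = 2952 m.
Hardness H = 1564 MPa = 1.564e+09 Pa.
Pin diameter d = 9.774 mm = 0.009774 m. Contact area A = π·d²/4 = π·(0.009774 m)²/4 = 7.503e-05 m².
SI base units throughout: W = 61.14 N, H = 1.564e+09 Pa, K = 1.297e-05.
Volume removed: V = K·W·L/H = 1.297e-05 · 61.14 · 2952 / 1.564e+09 = 1.497e-09 m³.
Mean wear depth h = V/A = 1.497e-09 / 7.503e-05 = 1.995e-05 m.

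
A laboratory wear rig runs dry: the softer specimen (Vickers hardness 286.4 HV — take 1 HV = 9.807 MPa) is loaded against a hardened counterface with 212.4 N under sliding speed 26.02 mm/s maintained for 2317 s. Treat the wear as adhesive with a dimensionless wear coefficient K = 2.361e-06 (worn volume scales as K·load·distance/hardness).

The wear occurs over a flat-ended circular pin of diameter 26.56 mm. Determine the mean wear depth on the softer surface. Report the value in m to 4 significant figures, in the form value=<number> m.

All working math keeps full float precision, and intermediates are displayed rounded — a single final rounding to 4 significant digits.
Convert: Sliding speed v = 26.02 mm/s = 0.02602 m/s. The distance L = v·t = 0.02602 m/s × 2317 s = 60.29 m.
Convert: Hardness H = 286.4 HV × 9.807 MPa/HV = 2809 MPa = 2.809e+09 Pa.
Convert: Pin diameter d = 26.56 mm = 0.02656 m. Contact area A = π·d²/4 = π·(0.02656 m)²/4 = 5.540e-04 m².
Collected in SI base units: W = 212.4 N, H = 2.809e+09 Pa, K = 2.361e-06.
Volume removed: V = K·W·L/H = 2.361e-06 · 212.4 · 60.29 / 2.809e+09 = 1.076e-11 m³.
Average depth h = V/A = 1.076e-11 / 5.540e-04 = 1.943e-08 m.

value=1.943e-08 m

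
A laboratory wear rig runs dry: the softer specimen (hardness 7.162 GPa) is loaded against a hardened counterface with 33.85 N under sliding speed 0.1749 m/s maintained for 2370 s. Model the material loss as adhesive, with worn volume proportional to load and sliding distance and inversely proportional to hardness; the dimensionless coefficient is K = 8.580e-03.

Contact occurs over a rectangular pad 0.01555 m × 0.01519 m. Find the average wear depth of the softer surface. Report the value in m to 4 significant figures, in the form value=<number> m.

value=7.116e-05 m

Printed values are rounded — all working math holds full float precision; rounded once at the end, at four significant digits.
Path length L = v·t = 0.1749 m/s × 2370 s = 414.5 m.
Hardness H = 7.162 GPa = 7.162e+09 Pa.
Contact area A = 0.01555 m × 0.01519 m = 2.362e-04 m².
In SI base units, W = 33.85 N, H = 7.162e+09 Pa, K = 8.580e-03.
Archard volume V = K·W·L/H = 8.580e-03 · 33.85 · 414.5 / 7.162e+09 = 1.681e-08 m³.
Mean depth h = V/A = 1.681e-08 / 2.362e-04 = 7.116e-05 m.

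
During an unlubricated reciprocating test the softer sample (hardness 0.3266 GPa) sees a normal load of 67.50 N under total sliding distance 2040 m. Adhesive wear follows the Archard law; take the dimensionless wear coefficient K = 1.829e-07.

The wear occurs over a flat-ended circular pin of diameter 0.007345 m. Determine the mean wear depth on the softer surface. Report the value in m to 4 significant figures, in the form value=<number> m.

Intermediate values are shown rounded. The computation carries exact precision; rounded once at the end to four significant digits.
Hardness H = 0.3266 GPa = 3.266e+08 Pa.
Contact area A = π·d²/4 = π·(0.007345 m)²/4 = 4.237e-05 m².
In SI base units: W = 67.50 N, H = 3.266e+08 Pa, K = 1.829e-07.
Apply Archard: V = K·W·L/H = 1.829e-07 · 67.50 · 2040 / 3.266e+08 = 7.711e-11 m³.
Mean depth h = V/A = 7.711e-11 / 4.237e-05 = 1.820e-06 m.

value=1.820e-06 m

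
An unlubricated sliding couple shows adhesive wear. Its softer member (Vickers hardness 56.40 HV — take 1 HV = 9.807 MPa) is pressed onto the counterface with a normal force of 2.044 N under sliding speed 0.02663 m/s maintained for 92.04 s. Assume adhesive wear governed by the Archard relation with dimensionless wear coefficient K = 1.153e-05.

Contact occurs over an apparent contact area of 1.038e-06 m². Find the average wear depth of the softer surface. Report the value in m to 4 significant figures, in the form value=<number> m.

All arithmetic keeps full float precision. The intermediates appear rounded — a lone final rounding to 4 significant figures.
Convert: The distance L = v·t = 0.02663 m/s × 92.04 s = 2.451 m.
Convert: Hardness H = 56.40 HV × 9.807 MPa/HV = 553.1 MPa = 5.531e+08 Pa.
In SI base units: W = 2.044 N, H = 5.531e+08 Pa, K = 1.153e-05.
Archard relation: V = K·W·L/H = 1.153e-05 · 2.044 · 2.451 / 5.531e+08 = 1.044e-13 m³.
Mean depth h = V/A = 1.044e-13 / 1.038e-06 = 1.006e-07 m.

value=1.006e-07 m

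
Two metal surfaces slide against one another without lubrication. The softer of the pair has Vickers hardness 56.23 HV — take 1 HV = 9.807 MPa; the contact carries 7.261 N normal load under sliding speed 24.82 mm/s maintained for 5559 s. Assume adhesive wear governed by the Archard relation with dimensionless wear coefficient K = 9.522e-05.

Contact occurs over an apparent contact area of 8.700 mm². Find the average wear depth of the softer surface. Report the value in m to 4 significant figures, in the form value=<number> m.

value=1.988e-05 m

Intermediate values appear rounded. The computation carries exact precision, and rounded once at the end, at 4 significant digits.
Convert: Sliding speed v = 24.82 mm/s = 0.02482 m/s. The distance L = v·t = 0.02482 m/s × 5559 s = 138.0 m.
Convert: Hardness H = 56.23 HV × 9.807 MPa/HV = 551.4 MPa = 5.514e+08 Pa.
Convert: Contact area A = 8.700 mm² = 8.700e-06 m².
Working in SI base units: W = 7.261 N, H = 5.514e+08 Pa, K = 9.522e-05.
Archard relation: V = K·W·L/H = 9.522e-05 · 7.261 · 138.0 / 5.514e+08 = 1.730e-10 m³.
Average depth h = V/A = 1.730e-10 / 8.700e-06 = 1.988e-05 m.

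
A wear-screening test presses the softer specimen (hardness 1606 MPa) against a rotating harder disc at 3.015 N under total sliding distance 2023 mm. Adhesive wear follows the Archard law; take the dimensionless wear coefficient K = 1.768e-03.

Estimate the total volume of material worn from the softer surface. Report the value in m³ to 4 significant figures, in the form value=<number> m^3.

Every step keeps full float precision — intermediate values are displayed rounded; one final rounding: four significant figures.
Distance covered L = 2023 mm = 2.023 m.
Hardness H = 1606 MPa = 1.606e+09 Pa.
Collected in SI base units: W = 3.015 N, H = 1.606e+09 Pa, K = 1.768e-03.
Worn volume V = K·W·L/H = 1.768e-03 · 3.015 · 2.023 / 1.606e+09 = 6.715e-12 m³.

value=6.715e-12 m^3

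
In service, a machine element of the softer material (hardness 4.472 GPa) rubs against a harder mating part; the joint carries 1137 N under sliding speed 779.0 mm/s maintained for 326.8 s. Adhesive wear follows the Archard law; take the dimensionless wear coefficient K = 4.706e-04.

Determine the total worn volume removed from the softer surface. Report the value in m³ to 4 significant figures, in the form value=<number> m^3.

value=3.046e-08 m^3

The computation maintains exact precision; the intermediates are displayed rounded. Rounded just once to four significant digits.
Sliding speed v = 779.0 mm/s = 0.7790 m/s. Path length L = v·t = 0.7790 m/s × 326.8 s = 254.6 m.
Hardness H = 4.472 GPa = 4.472e+09 Pa.
As SI base values: W = 1137 N, H = 4.472e+09 Pa, K = 4.706e-04.
Worn volume V = K·W·L/H = 4.706e-04 · 1137 · 254.6 / 4.472e+09 = 3.046e-08 m³.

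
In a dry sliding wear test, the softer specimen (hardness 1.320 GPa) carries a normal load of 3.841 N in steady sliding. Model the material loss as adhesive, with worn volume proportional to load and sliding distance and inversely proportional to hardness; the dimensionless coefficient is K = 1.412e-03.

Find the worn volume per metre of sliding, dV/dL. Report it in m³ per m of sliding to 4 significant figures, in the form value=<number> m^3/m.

All arithmetic keeps full float precision. The intermediates appear rounded. Rounded once at the end: four significant digits.
Hardness H = 1.320 GPa = 1.320e+09 Pa.
Expressed in SI base units: W = 3.841 N, H = 1.320e+09 Pa, K = 1.412e-03.
Sliding wear rate dV/dL = K·W/H, so: 1.412e-03 · 3.841 / 1.320e+09 = 4.109e-12 m³/m.

value=4.109e-12 m^3/m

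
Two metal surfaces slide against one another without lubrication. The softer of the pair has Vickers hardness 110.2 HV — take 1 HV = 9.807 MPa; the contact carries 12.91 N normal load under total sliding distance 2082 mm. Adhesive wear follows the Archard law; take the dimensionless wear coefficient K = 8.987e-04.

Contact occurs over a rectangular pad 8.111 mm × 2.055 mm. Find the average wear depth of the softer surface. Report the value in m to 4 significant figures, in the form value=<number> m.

value=1.341e-06 m

The intermediates are printed rounded, and all working math carries full precision — a single final rounding, at 4 significant figures.
Total distance L = 2082 mm = 2.082 m.
Hardness H = 110.2 HV × 9.807 MPa/HV = 1081 MPa = 1.081e+09 Pa.
Pad sides 8.111 mm × 2.055 mm = 0.008111 m × 0.002055 m. Contact area A = 0.008111 m × 0.002055 m = 1.667e-05 m².
Collected in SI base units: W = 12.91 N, H = 1.081e+09 Pa, K = 8.987e-04.
By Archard's law, V = K·W·L/H = 8.987e-04 · 12.91 · 2.082 / 1.081e+09 = 2.235e-11 m³.
Mean wear depth h = V/A = 2.235e-11 / 1.667e-05 = 1.341e-06 m.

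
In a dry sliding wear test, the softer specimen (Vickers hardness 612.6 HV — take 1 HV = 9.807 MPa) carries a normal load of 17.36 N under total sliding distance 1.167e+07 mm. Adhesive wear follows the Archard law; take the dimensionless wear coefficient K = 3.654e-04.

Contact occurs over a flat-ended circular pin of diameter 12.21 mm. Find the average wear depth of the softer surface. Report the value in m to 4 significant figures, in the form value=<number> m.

Printed values are rounded — every step maintains full precision — one last rounding, at four significant digits.
Convert: The distance L = 1.167e+07 mm = 1.167e+04 m.
Convert: Hardness H = 612.6 HV × 9.807 MPa/HV = 6008 MPa = 6.008e+09 Pa.
Convert: Pin diameter d = 12.21 mm = 0.01221 m. Contact area A = π·d²/4 = π·(0.01221 m)²/4 = 1.171e-04 m².
Expressed in SI base units: W = 17.36 N, H = 6.008e+09 Pa, K = 3.654e-04.
Archard volume V = K·W·L/H = 3.654e-04 · 17.36 · 1.167e+04 / 6.008e+09 = 1.232e-08 m³.
Mean wear depth h = V/A = 1.232e-08 / 1.171e-04 = 1.052e-04 m.

value=1.052e-04 m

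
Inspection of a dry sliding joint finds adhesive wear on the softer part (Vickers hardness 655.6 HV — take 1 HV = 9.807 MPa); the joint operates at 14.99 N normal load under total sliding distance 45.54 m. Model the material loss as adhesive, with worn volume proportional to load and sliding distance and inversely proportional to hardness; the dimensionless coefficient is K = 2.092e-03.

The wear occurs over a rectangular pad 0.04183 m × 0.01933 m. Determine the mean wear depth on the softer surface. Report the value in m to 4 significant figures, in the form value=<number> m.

The algebra maintains full precision; printed values are rounded; a lone final rounding to four significant digits.
Convert: Hardness H = 655.6 HV × 9.807 MPa/HV = 6429 MPa = 6.429e+09 Pa.
Convert: Contact area A = 0.04183 m × 0.01933 m = 8.086e-04 m².
As SI base values: W = 14.99 N, H = 6.429e+09 Pa, K = 2.092e-03.
Wear volume V = K·W·L/H = 2.092e-03 · 14.99 · 45.54 / 6.429e+09 = 2.221e-10 m³.
Mean wear depth h = V/A = 2.221e-10 / 8.086e-04 = 2.747e-07 m.

value=2.747e-07 m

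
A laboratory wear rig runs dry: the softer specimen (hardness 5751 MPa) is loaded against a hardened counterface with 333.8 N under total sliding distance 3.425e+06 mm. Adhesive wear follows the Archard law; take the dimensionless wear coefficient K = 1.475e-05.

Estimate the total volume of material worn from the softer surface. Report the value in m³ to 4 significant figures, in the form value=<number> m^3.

Printed values are rounded. Each operation runs at full precision — one final rounding to 4 significant digits.
The distance L = 3.425e+06 mm = 3425 m.
Hardness H = 5751 MPa = 5.751e+09 Pa.
Working in SI base units: W = 333.8 N, H = 5.751e+09 Pa, K = 1.475e-05.
Wear volume V = K·W·L/H = 1.475e-05 · 333.8 · 3425 / 5.751e+09 = 2.932e-09 m³.

value=2.932e-09 m^3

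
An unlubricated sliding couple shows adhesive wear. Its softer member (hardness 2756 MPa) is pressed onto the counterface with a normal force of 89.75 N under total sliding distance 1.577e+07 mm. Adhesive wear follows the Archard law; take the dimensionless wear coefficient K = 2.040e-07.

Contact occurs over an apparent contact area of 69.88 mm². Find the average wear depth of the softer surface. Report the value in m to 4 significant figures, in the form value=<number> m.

The algebra carries full float precision — intermediate values are printed rounded; one final rounding, at four significant figures.
Distance covered L = 1.577e+07 mm = 1.577e+04 m.
Hardness H = 2756 MPa = 2.756e+09 Pa.
Contact area A = 69.88 mm² = 6.988e-05 m².
In SI base units, W = 89.75 N, H = 2.756e+09 Pa, K = 2.040e-07.
Volume removed: V = K·W·L/H = 2.040e-07 · 89.75 · 1.577e+04 / 2.756e+09 = 1.048e-10 m³.
Mean wear depth h = V/A = 1.048e-10 / 6.988e-05 = 1.499e-06 m.

value=1.499e-06 m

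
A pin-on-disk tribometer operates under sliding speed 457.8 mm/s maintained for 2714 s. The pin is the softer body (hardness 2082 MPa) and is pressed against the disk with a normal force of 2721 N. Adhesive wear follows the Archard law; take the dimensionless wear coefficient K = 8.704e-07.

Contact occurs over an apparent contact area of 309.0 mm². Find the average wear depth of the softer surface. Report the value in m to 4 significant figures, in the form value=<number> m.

Every step maintains full float precision, and intermediate values are shown rounded — one final rounding, at four significant digits.
Convert: Sliding speed v = 457.8 mm/s = 0.4578 m/s. Sliding distance L = v·t = 0.4578 m/s × 2714 s = 1242 m.
Convert: Hardness H = 2082 MPa = 2.082e+09 Pa.
Convert: Contact area A = 309.0 mm² = 3.090e-04 m².
In SI base units, W = 2721 N, H = 2.082e+09 Pa, K = 8.704e-07.
Archard relation: V = K·W·L/H = 8.704e-07 · 2721 · 1242 / 2.082e+09 = 1.413e-09 m³.
Wear depth h = V/A = 1.413e-09 / 3.090e-04 = 4.574e-06 m.

value=4.574e-06 m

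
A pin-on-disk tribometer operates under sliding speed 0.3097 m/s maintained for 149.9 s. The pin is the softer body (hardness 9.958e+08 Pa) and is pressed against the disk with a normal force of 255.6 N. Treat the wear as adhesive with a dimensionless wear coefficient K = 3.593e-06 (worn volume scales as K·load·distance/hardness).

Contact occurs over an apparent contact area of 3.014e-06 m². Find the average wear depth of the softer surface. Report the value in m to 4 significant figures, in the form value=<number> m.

value=1.421e-05 m

Intermediates are printed rounded, and all working math holds full float precision — one last rounding to 4 significant digits.
Convert: Sliding distance L = v·t = 0.3097 m/s × 149.9 s = 46.42 m.
As SI base values: W = 255.6 N, H = 9.958e+08 Pa, K = 3.593e-06.
By Archard's law, V = K·W·L/H = 3.593e-06 · 255.6 · 46.42 / 9.958e+08 = 4.281e-11 m³.
Depth h = V/A = 4.281e-11 / 3.014e-06 = 1.421e-05 m.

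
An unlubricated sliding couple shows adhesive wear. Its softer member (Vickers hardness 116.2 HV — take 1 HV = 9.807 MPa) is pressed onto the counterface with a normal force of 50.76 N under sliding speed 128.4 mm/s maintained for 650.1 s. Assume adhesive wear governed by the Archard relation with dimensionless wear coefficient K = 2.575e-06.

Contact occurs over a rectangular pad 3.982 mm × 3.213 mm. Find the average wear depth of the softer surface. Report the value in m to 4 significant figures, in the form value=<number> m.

The algebra keeps full precision. Intermediates are displayed rounded; one last rounding: 4 significant digits.
Sliding speed v = 128.4 mm/s = 0.1284 m/s. Total distance L = v·t = 0.1284 m/s × 650.1 s = 83.47 m.
Hardness H = 116.2 HV × 9.807 MPa/HV = 1140 MPa = 1.140e+09 Pa.
Pad sides 3.982 mm × 3.213 mm = 0.003982 m × 0.003213 m. Contact area A = 0.003982 m × 0.003213 m = 1.279e-05 m².
In SI base units, W = 50.76 N, H = 1.140e+09 Pa, K = 2.575e-06.
Wear volume V = K·W·L/H = 2.575e-06 · 50.76 · 83.47 / 1.140e+09 = 9.574e-12 m³.
Average depth h = V/A = 9.574e-12 / 1.279e-05 = 7.483e-07 m.

value=7.483e-07 m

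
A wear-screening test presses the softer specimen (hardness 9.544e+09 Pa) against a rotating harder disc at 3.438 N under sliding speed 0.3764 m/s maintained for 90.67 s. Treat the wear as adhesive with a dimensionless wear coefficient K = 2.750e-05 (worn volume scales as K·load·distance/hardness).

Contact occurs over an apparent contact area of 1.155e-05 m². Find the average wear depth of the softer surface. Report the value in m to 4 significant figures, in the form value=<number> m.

value=2.927e-08 m

All working math holds full precision; intermediates are printed rounded. Rounded once at the end to four significant digits.
Convert: Distance L = v·t = 0.3764 m/s × 90.67 s = 34.13 m.
In SI base units, W = 3.438 N, H = 9.544e+09 Pa, K = 2.750e-05.
Worn volume V = K·W·L/H = 2.750e-05 · 3.438 · 34.13 / 9.544e+09 = 3.381e-13 m³.
Depth h = V/A = 3.381e-13 / 1.155e-05 = 2.927e-08 m.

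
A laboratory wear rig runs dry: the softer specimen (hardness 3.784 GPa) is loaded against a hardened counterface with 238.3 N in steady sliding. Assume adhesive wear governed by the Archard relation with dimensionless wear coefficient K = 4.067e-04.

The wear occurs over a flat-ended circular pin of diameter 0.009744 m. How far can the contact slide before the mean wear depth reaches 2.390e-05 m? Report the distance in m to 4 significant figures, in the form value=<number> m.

All arithmetic carries full precision — the intermediates appear rounded. Rounded just once to 4 significant figures.
Hardness H = 3.784 GPa = 3.784e+09 Pa.
Contact area A = π·d²/4 = π·(0.009744 m)²/4 = 7.457e-05 m².
In SI base units, W = 238.3 N, H = 3.784e+09 Pa, K = 4.067e-04.
Limit volume V_lim = h_lim·A = 2.390e-05 · 7.457e-05 = 1.782e-09 m³.
Inverting, life L = V_lim·H/(K·W) = 1.782e-09 · 3.784e+09 / (4.067e-04 · 238.3) = 69.58 m.

value=69.58 m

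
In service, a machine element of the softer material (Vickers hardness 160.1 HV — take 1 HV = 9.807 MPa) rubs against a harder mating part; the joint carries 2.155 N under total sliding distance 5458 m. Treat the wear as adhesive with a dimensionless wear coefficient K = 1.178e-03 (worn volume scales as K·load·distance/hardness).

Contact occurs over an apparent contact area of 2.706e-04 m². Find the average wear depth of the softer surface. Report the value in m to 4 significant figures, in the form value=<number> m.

Each operation maintains full precision; the intermediates appear rounded; one last rounding: 4 significant digits.
Hardness H = 160.1 HV × 9.807 MPa/HV = 1570 MPa = 1.570e+09 Pa.
In SI base units, W = 2.155 N, H = 1.570e+09 Pa, K = 1.178e-03.
Worn volume V = K·W·L/H = 1.178e-03 · 2.155 · 5458 / 1.570e+09 = 8.825e-09 m³.
Average depth h = V/A = 8.825e-09 / 2.706e-04 = 3.261e-05 m.

value=3.261e-05 m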